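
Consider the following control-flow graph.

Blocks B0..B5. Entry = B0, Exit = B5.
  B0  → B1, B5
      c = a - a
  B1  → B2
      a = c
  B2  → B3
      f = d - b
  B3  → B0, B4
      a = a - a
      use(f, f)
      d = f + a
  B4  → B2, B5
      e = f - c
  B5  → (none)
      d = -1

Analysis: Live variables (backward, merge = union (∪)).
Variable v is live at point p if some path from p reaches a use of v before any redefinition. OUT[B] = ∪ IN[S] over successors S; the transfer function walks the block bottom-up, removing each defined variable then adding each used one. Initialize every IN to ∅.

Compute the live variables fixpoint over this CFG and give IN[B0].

Fixpoint table:
  B0: | IN={a, b, d} | OUT={b, c, d}
  B1: | IN={b, c, d} | OUT={a, b, c, d}
  B2: | IN={a, b, c, d} | OUT={a, b, c, f}
  B3: | IN={a, b, c, f} | OUT={a, b, c, d, f}
  B4: | IN={a, b, c, d, f} | OUT={a, b, c, d}
  B5: | IN={} | OUT={}

Merge at B0: OUT[B0] = IN[B1] ⊔ IN[B5] = {b, c, d}
Applying B0's transfer function to that OUT value gives IN[B0] (row B0 above).

Answer: {a, b, d}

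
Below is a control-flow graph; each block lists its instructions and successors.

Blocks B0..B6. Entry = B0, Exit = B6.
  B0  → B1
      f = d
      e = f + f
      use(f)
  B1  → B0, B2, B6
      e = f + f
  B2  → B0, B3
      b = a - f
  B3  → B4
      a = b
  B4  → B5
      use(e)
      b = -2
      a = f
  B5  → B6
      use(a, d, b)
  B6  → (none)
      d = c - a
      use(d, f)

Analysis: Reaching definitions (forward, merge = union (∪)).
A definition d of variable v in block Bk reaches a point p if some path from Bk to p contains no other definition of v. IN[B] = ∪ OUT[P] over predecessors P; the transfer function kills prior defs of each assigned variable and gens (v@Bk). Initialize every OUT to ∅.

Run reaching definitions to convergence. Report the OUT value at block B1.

Per-block solution:
  B0: | IN={b@B2, e@B1, f@B0} | OUT={b@B2, e@B0, f@B0}
  B1: | IN={b@B2, e@B0, f@B0} | OUT={b@B2, e@B1, f@B0}
  B2: | IN={b@B2, e@B1, f@B0} | OUT={b@B2, e@B1, f@B0}
  B3: | IN={b@B2, e@B1, f@B0} | OUT={a@B3, b@B2, e@B1, f@B0}
  B4: | IN={a@B3, b@B2, e@B1, f@B0} | OUT={a@B4, b@B4, e@B1, f@B0}
  B5: | IN={a@B4, b@B4, e@B1, f@B0} | OUT={a@B4, b@B4, e@B1, f@B0}
  B6: | IN={a@B4, b@B2, b@B4, e@B1, f@B0} | OUT={a@B4, b@B2, b@B4, d@B6, e@B1, f@B0}

Merge at B1: IN[B1] = OUT[B0] = {b@B2, e@B0, f@B0}
Applying B1's transfer function to that IN value gives OUT[B1] (row B1 above).

Answer: {b@B2, e@B1, f@B0}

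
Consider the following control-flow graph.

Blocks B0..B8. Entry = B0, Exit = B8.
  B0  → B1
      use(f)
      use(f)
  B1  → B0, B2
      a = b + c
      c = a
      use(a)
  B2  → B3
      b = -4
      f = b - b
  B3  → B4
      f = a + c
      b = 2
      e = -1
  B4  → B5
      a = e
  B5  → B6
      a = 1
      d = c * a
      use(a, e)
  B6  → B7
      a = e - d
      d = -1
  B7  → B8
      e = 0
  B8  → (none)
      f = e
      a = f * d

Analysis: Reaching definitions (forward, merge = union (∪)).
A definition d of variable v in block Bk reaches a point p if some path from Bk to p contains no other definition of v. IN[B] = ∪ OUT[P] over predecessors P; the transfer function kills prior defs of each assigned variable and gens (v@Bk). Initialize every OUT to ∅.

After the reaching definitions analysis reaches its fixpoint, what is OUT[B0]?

Fixpoint table:
  B0:   IN={a@B1, c@B1}   OUT={a@B1, c@B1}
  B1:   IN={a@B1, c@B1}   OUT={a@B1, c@B1}
  B2:   IN={a@B1, c@B1}   OUT={a@B1, b@B2, c@B1, f@B2}
  B3:   IN={a@B1, b@B2, c@B1, f@B2}   OUT={a@B1, b@B3, c@B1, e@B3, f@B3}
  B4:   IN={a@B1, b@B3, c@B1, e@B3, f@B3}   OUT={a@B4, b@B3, c@B1, e@B3, f@B3}
  B5:   IN={a@B4, b@B3, c@B1, e@B3, f@B3}   OUT={a@B5, b@B3, c@B1, d@B5, e@B3, f@B3}
  B6:   IN={a@B5, b@B3, c@B1, d@B5, e@B3, f@B3}   OUT={a@B6, b@B3, c@B1, d@B6, e@B3, f@B3}
  B7:   IN={a@B6, b@B3, c@B1, d@B6, e@B3, f@B3}   OUT={a@B6, b@B3, c@B1, d@B6, e@B7, f@B3}
  B8:   IN={a@B6, b@B3, c@B1, d@B6, e@B7, f@B3}   OUT={a@B8, b@B3, c@B1, d@B6, e@B7, f@B8}

Merge at B0 (entry node, so the boundary value {} is joined with the incoming edge(s)): IN[B0] = {} ⊔ OUT[B1] = {a@B1, c@B1}
Applying B0's transfer function to that IN value gives OUT[B0] (row B0 above).

Answer: {a@B1, c@B1}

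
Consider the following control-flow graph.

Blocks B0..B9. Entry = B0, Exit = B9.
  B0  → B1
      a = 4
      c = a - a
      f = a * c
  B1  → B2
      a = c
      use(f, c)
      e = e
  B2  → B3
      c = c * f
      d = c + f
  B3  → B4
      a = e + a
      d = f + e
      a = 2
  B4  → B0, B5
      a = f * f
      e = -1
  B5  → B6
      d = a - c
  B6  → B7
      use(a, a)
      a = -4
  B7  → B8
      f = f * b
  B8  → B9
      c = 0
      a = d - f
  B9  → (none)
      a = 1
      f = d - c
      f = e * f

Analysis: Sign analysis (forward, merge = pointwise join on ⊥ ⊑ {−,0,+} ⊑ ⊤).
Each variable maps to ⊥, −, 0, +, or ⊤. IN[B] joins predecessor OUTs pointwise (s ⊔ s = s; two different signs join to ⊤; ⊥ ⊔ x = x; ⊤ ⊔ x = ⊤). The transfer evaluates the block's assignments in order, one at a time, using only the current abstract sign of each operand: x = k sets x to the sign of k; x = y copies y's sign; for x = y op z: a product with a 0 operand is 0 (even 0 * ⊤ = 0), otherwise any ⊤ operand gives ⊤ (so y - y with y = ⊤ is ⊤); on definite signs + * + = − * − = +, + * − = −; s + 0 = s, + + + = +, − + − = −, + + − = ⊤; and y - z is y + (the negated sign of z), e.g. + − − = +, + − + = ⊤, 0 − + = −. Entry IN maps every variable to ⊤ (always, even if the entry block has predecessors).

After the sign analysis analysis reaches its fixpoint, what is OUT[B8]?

Answer: {a: ⊤, b: ⊤, c: 0, d: ⊤, e: -, f: ⊤}

Working:
Per-block solution:
  B0: | IN=(all ⊤) | OUT={a:+; rest ⊤}
  B1: | IN={a:+; rest ⊤} | OUT=(all ⊤)
  B2: | IN=(all ⊤) | OUT=(all ⊤)
  B3: | IN=(all ⊤) | OUT={a:+; rest ⊤}
  B4: | IN={a:+; rest ⊤} | OUT={e:-; rest ⊤}
  B5: | IN={e:-; rest ⊤} | OUT={e:-; rest ⊤}
  B6: | IN={e:-; rest ⊤} | OUT={a:-, e:-; rest ⊤}
  B7: | IN={a:-, e:-; rest ⊤} | OUT={a:-, e:-; rest ⊤}
  B8: | IN={a:-, e:-; rest ⊤} | OUT={c:0, e:-; rest ⊤}
  B9: | IN={c:0, e:-; rest ⊤} | OUT={a:+, c:0, e:-; rest ⊤}

Merge at B8: IN[B8] = OUT[B7] = {a: -, b: ⊤, c: ⊤, d: ⊤, e: -, f: ⊤}
Applying B8's transfer function to that IN value gives OUT[B8] (row B8 above).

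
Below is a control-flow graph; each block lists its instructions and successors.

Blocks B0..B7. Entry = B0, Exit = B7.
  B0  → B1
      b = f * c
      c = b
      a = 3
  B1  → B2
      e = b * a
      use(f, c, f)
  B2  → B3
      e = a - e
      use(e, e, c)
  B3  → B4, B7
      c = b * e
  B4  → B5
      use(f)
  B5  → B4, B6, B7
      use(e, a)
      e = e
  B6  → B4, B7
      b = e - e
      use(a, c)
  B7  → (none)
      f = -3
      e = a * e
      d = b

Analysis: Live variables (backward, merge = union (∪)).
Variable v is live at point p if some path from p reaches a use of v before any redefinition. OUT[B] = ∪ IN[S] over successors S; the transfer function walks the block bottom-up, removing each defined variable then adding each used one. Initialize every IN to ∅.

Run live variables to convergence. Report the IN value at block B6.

Answer: {a, c, e, f}

Derivation:
Converged values:
  B0:  IN={c, f}  OUT={a, b, c, f}
  B1:  IN={a, b, c, f}  OUT={a, b, c, e, f}
  B2:  IN={a, b, c, e, f}  OUT={a, b, e, f}
  B3:  IN={a, b, e, f}  OUT={a, b, c, e, f}
  B4:  IN={a, b, c, e, f}  OUT={a, b, c, e, f}
  B5:  IN={a, b, c, e, f}  OUT={a, b, c, e, f}
  B6:  IN={a, c, e, f}  OUT={a, b, c, e, f}
  B7:  IN={a, b, e}  OUT={}

Merge at B6: OUT[B6] = IN[B4] ⊔ IN[B7] = {a, b, c, e, f}
Applying B6's transfer function to that OUT value gives IN[B6] (row B6 above).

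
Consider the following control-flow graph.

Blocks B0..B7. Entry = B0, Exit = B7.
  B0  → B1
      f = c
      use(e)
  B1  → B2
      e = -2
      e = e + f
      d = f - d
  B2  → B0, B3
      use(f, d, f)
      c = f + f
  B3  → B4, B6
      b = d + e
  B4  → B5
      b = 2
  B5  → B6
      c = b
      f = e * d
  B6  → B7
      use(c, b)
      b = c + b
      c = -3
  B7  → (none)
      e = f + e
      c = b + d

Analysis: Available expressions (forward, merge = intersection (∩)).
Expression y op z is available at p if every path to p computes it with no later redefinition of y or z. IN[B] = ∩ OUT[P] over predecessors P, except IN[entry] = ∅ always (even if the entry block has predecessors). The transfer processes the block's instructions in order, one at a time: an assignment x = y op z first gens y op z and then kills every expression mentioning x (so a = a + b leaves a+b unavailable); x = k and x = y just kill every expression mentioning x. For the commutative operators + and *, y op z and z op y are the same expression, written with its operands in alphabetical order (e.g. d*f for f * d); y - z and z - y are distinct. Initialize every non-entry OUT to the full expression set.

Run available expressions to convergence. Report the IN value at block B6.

Converged values:
  B0:  IN={}  OUT={}
  B1:  IN={}  OUT={}
  B2:  IN={}  OUT={f+f}
  B3:  IN={f+f}  OUT={d+e, f+f}
  B4:  IN={d+e, f+f}  OUT={d+e, f+f}
  B5:  IN={d+e, f+f}  OUT={d*e, d+e}
  B6:  IN={d+e}  OUT={d+e}
  B7:  IN={d+e}  OUT={b+d}

Merge at B6: IN[B6] = OUT[B3] ∩ OUT[B5] = {d+e}

Answer: {d+e}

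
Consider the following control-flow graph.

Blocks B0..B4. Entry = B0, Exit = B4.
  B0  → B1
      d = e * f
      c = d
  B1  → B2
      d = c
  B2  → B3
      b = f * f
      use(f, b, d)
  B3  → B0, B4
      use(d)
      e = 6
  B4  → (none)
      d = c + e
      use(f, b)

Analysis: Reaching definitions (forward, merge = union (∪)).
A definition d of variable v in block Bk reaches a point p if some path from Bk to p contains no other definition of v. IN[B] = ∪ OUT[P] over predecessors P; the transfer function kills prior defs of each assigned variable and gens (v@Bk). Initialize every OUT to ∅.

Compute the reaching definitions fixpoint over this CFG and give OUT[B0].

Answer: {b@B2, c@B0, d@B0, e@B3}

Trace:
Converged values:
  B0:  IN={b@B2, c@B0, d@B1, e@B3}  OUT={b@B2, c@B0, d@B0, e@B3}
  B1:  IN={b@B2, c@B0, d@B0, e@B3}  OUT={b@B2, c@B0, d@B1, e@B3}
  B2:  IN={b@B2, c@B0, d@B1, e@B3}  OUT={b@B2, c@B0, d@B1, e@B3}
  B3:  IN={b@B2, c@B0, d@B1, e@B3}  OUT={b@B2, c@B0, d@B1, e@B3}
  B4:  IN={b@B2, c@B0, d@B1, e@B3}  OUT={b@B2, c@B0, d@B4, e@B3}

Merge at B0 (entry node, so the boundary value {} is joined with the incoming edge(s)): IN[B0] = {} ⊔ OUT[B3] = {b@B2, c@B0, d@B1, e@B3}
Applying B0's transfer function to that IN value gives OUT[B0] (row B0 above).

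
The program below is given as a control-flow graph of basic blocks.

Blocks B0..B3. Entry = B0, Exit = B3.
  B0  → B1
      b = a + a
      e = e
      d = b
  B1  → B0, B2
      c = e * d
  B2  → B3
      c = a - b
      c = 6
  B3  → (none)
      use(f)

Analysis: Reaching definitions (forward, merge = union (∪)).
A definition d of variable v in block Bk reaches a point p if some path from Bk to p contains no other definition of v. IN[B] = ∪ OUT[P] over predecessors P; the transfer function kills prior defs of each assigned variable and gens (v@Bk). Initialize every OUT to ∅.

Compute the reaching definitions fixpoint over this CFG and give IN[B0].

Converged values:
  B0:  IN={b@B0, c@B1, d@B0, e@B0}  OUT={b@B0, c@B1, d@B0, e@B0}
  B1:  IN={b@B0, c@B1, d@B0, e@B0}  OUT={b@B0, c@B1, d@B0, e@B0}
  B2:  IN={b@B0, c@B1, d@B0, e@B0}  OUT={b@B0, c@B2, d@B0, e@B0}
  B3:  IN={b@B0, c@B2, d@B0, e@B0}  OUT={b@B0, c@B2, d@B0, e@B0}

Merge at B0 (entry node, so the boundary value {} is joined with the incoming edge(s)): IN[B0] = {} ⊔ OUT[B1] = {b@B0, c@B1, d@B0, e@B0}

Answer: {b@B0, c@B1, d@B0, e@B0}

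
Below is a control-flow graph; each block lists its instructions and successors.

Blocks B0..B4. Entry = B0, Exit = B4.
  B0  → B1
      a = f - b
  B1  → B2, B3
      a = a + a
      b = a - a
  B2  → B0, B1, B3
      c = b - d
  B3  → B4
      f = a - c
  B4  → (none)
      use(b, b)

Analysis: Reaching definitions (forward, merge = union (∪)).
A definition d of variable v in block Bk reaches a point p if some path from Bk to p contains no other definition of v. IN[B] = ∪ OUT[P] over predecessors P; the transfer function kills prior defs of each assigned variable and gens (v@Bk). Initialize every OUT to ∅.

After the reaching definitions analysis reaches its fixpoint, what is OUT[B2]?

Answer: {a@B1, b@B1, c@B2}

Trace:
Per-block solution:
  B0: | IN={a@B1, b@B1, c@B2} | OUT={a@B0, b@B1, c@B2}
  B1: | IN={a@B0, a@B1, b@B1, c@B2} | OUT={a@B1, b@B1, c@B2}
  B2: | IN={a@B1, b@B1, c@B2} | OUT={a@B1, b@B1, c@B2}
  B3: | IN={a@B1, b@B1, c@B2} | OUT={a@B1, b@B1, c@B2, f@B3}
  B4: | IN={a@B1, b@B1, c@B2, f@B3} | OUT={a@B1, b@B1, c@B2, f@B3}

Merge at B2: IN[B2] = OUT[B1] = {a@B1, b@B1, c@B2}
Applying B2's transfer function to that IN value gives OUT[B2] (row B2 above).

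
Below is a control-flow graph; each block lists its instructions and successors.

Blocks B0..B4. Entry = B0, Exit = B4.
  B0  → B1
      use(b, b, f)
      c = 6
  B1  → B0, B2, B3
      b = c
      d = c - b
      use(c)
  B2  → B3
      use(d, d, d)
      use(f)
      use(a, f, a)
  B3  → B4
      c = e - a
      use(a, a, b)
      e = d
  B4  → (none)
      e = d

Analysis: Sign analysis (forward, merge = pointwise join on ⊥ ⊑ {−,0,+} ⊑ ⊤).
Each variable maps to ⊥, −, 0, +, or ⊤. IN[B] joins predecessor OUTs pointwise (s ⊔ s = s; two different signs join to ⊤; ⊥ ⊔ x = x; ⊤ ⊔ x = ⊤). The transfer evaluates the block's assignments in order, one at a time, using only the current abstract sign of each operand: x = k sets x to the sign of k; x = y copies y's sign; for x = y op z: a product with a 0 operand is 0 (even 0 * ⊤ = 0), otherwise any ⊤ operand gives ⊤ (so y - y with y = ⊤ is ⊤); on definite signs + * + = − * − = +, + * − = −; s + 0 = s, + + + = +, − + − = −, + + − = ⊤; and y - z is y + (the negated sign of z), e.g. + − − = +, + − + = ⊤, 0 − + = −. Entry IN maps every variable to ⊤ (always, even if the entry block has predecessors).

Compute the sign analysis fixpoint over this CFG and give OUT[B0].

Converged values:
  B0:  IN=(all ⊤)  OUT={c:+; rest ⊤}
  B1:  IN={c:+; rest ⊤}  OUT={b:+, c:+; rest ⊤}
  B2:  IN={b:+, c:+; rest ⊤}  OUT={b:+, c:+; rest ⊤}
  B3:  IN={b:+, c:+; rest ⊤}  OUT={b:+; rest ⊤}
  B4:  IN={b:+; rest ⊤}  OUT={b:+; rest ⊤}

Merge at B0 (entry node, so the boundary value (all ⊤) is joined with the incoming edge(s)): IN[B0] = (all ⊤) ⊔ OUT[B1] = {a: ⊤, b: ⊤, c: ⊤, d: ⊤, e: ⊤, f: ⊤}
Applying B0's transfer function to that IN value gives OUT[B0] (row B0 above).

Answer: {a: ⊤, b: ⊤, c: +, d: ⊤, e: ⊤, f: ⊤}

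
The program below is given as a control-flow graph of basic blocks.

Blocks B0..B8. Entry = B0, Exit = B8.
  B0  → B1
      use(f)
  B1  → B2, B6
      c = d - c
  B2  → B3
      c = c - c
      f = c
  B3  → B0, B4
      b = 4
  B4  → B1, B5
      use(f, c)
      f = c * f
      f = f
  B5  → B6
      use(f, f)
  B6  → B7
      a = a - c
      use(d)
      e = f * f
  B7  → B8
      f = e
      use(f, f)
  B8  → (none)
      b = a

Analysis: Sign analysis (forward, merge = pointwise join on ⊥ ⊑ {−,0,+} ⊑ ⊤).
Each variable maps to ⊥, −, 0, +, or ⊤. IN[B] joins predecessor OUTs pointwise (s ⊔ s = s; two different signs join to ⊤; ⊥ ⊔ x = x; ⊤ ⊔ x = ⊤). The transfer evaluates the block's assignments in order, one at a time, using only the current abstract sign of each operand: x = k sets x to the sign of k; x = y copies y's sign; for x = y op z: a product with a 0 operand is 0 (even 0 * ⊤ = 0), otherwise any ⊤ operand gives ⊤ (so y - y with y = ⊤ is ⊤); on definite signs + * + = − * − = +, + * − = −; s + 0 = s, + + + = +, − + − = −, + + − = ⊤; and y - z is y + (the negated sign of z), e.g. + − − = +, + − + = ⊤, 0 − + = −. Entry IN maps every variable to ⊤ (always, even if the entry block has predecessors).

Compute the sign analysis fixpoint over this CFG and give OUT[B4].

Per-block solution:
  B0:   IN=(all ⊤)   OUT=(all ⊤)
  B1:   IN=(all ⊤)   OUT=(all ⊤)
  B2:   IN=(all ⊤)   OUT=(all ⊤)
  B3:   IN=(all ⊤)   OUT={b:+; rest ⊤}
  B4:   IN={b:+; rest ⊤}   OUT={b:+; rest ⊤}
  B5:   IN={b:+; rest ⊤}   OUT={b:+; rest ⊤}
  B6:   IN=(all ⊤)   OUT=(all ⊤)
  B7:   IN=(all ⊤)   OUT=(all ⊤)
  B8:   IN=(all ⊤)   OUT=(all ⊤)

Merge at B4: IN[B4] = OUT[B3] = {a: ⊤, b: +, c: ⊤, d: ⊤, e: ⊤, f: ⊤}
Applying B4's transfer function to that IN value gives OUT[B4] (row B4 above).

Answer: {a: ⊤, b: +, c: ⊤, d: ⊤, e: ⊤, f: ⊤}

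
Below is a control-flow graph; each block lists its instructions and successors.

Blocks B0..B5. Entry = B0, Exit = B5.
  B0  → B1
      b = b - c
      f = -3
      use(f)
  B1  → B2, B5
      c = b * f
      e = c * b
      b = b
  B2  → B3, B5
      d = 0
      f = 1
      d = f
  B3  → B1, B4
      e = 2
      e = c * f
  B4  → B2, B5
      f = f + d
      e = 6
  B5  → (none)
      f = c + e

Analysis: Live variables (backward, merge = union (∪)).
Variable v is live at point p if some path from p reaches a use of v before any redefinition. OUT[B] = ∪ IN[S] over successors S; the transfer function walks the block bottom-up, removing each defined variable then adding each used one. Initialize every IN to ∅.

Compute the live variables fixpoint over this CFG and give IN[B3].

Answer: {b, c, d, f}

Working:
Per-block solution:
  B0: | IN={b, c} | OUT={b, f}
  B1: | IN={b, f} | OUT={b, c, e}
  B2: | IN={b, c, e} | OUT={b, c, d, e, f}
  B3: | IN={b, c, d, f} | OUT={b, c, d, f}
  B4: | IN={b, c, d, f} | OUT={b, c, e}
  B5: | IN={c, e} | OUT={}

Merge at B3: OUT[B3] = IN[B1] ⊔ IN[B4] = {b, c, d, f}
Applying B3's transfer function to that OUT value gives IN[B3] (row B3 above).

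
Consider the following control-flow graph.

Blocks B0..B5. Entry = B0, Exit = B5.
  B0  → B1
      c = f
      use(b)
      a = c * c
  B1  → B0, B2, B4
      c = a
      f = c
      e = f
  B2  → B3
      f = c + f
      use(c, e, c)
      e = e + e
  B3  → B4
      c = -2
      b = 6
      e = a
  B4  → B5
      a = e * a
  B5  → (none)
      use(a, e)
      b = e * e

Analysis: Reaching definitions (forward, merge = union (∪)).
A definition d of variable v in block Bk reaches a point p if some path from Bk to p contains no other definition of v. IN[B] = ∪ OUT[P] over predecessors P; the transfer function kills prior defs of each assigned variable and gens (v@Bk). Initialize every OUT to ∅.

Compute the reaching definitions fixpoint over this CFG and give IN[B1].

Answer: {a@B0, c@B0, e@B1, f@B1}

Derivation:
Converged values:
  B0:   IN={a@B0, c@B1, e@B1, f@B1}   OUT={a@B0, c@B0, e@B1, f@B1}
  B1:   IN={a@B0, c@B0, e@B1, f@B1}   OUT={a@B0, c@B1, e@B1, f@B1}
  B2:   IN={a@B0, c@B1, e@B1, f@B1}   OUT={a@B0, c@B1, e@B2, f@B2}
  B3:   IN={a@B0, c@B1, e@B2, f@B2}   OUT={a@B0, b@B3, c@B3, e@B3, f@B2}
  B4:   IN={a@B0, b@B3, c@B1, c@B3, e@B1, e@B3, f@B1, f@B2}   OUT={a@B4, b@B3, c@B1, c@B3, e@B1, e@B3, f@B1, f@B2}
  B5:   IN={a@B4, b@B3, c@B1, c@B3, e@B1, e@B3, f@B1, f@B2}   OUT={a@B4, b@B5, c@B1, c@B3, e@B1, e@B3, f@B1, f@B2}

Merge at B1: IN[B1] = OUT[B0] = {a@B0, c@B0, e@B1, f@B1}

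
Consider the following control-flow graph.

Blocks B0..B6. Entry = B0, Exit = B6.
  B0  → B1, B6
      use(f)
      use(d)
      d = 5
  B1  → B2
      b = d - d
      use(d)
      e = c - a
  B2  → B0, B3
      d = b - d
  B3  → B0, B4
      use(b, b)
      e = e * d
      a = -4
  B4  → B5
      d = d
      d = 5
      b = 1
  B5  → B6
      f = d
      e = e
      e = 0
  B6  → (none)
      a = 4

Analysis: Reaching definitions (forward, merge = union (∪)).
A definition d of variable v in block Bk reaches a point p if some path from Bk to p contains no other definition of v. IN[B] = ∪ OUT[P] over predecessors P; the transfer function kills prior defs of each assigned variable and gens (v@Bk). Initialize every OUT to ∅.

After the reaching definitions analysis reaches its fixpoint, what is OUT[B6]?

Converged values:
  B0: | IN={a@B3, b@B1, d@B2, e@B1, e@B3} | OUT={a@B3, b@B1, d@B0, e@B1, e@B3}
  B1: | IN={a@B3, b@B1, d@B0, e@B1, e@B3} | OUT={a@B3, b@B1, d@B0, e@B1}
  B2: | IN={a@B3, b@B1, d@B0, e@B1} | OUT={a@B3, b@B1, d@B2, e@B1}
  B3: | IN={a@B3, b@B1, d@B2, e@B1} | OUT={a@B3, b@B1, d@B2, e@B3}
  B4: | IN={a@B3, b@B1, d@B2, e@B3} | OUT={a@B3, b@B4, d@B4, e@B3}
  B5: | IN={a@B3, b@B4, d@B4, e@B3} | OUT={a@B3, b@B4, d@B4, e@B5, f@B5}
  B6: | IN={a@B3, b@B1, b@B4, d@B0, d@B4, e@B1, e@B3, e@B5, f@B5} | OUT={a@B6, b@B1, b@B4, d@B0, d@B4, e@B1, e@B3, e@B5, f@B5}

Merge at B6: IN[B6] = OUT[B0] ⊔ OUT[B5] = {a@B3, b@B1, b@B4, d@B0, d@B4, e@B1, e@B3, e@B5, f@B5}
Applying B6's transfer function to that IN value gives OUT[B6] (row B6 above).

Answer: {a@B6, b@B1, b@B4, d@B0, d@B4, e@B1, e@B3, e@B5, f@B5}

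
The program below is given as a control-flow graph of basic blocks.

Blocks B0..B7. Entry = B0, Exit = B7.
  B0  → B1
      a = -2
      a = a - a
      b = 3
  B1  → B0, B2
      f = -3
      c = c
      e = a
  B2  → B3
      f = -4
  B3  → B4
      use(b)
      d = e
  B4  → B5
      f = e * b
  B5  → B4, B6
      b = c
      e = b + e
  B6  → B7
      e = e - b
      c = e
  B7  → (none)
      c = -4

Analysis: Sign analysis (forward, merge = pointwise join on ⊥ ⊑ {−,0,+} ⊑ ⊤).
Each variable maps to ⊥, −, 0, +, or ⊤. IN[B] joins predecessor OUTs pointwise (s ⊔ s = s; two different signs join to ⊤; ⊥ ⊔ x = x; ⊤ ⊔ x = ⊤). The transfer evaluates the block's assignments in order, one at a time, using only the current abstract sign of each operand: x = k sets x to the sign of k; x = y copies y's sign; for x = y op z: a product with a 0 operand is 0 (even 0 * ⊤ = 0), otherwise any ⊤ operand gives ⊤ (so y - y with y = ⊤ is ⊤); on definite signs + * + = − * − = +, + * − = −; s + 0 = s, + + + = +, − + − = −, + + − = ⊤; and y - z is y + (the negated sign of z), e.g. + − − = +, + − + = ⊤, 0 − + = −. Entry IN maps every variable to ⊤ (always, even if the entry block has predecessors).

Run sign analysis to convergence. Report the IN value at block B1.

Fixpoint table:
  B0:   IN=(all ⊤)   OUT={b:+; rest ⊤}
  B1:   IN={b:+; rest ⊤}   OUT={b:+, f:-; rest ⊤}
  B2:   IN={b:+, f:-; rest ⊤}   OUT={b:+, f:-; rest ⊤}
  B3:   IN={b:+, f:-; rest ⊤}   OUT={b:+, f:-; rest ⊤}
  B4:   IN=(all ⊤)   OUT=(all ⊤)
  B5:   IN=(all ⊤)   OUT=(all ⊤)
  B6:   IN=(all ⊤)   OUT=(all ⊤)
  B7:   IN=(all ⊤)   OUT={c:-; rest ⊤}

Merge at B1: IN[B1] = OUT[B0] = {a: ⊤, b: +, c: ⊤, d: ⊤, e: ⊤, f: ⊤}

Answer: {a: ⊤, b: +, c: ⊤, d: ⊤, e: ⊤, f: ⊤}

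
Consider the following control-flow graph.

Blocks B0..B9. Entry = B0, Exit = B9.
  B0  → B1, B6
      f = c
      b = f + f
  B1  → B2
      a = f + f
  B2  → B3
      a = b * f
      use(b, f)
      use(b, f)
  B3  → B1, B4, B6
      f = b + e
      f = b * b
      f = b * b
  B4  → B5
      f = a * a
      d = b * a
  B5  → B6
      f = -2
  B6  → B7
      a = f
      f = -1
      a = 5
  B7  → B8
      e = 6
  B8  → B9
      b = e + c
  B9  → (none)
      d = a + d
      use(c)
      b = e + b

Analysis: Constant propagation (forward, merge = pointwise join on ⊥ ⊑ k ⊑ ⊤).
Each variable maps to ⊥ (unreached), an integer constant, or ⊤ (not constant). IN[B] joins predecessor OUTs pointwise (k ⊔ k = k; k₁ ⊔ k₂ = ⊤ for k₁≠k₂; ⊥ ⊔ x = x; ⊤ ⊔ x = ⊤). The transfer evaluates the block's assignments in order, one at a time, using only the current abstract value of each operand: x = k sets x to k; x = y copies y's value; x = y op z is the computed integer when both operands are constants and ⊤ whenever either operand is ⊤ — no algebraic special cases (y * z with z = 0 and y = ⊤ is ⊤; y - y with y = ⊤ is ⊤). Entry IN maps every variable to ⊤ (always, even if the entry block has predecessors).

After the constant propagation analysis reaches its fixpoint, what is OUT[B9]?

Answer: {a: 5, b: ⊤, c: ⊤, d: ⊤, e: 6, f: -1}

Working:
Fixpoint table:
  B0: | IN=(all ⊤) | OUT=(all ⊤)
  B1: | IN=(all ⊤) | OUT=(all ⊤)
  B2: | IN=(all ⊤) | OUT=(all ⊤)
  B3: | IN=(all ⊤) | OUT=(all ⊤)
  B4: | IN=(all ⊤) | OUT=(all ⊤)
  B5: | IN=(all ⊤) | OUT={f:-2; rest ⊤}
  B6: | IN=(all ⊤) | OUT={a:5, f:-1; rest ⊤}
  B7: | IN={a:5, f:-1; rest ⊤} | OUT={a:5, e:6, f:-1; rest ⊤}
  B8: | IN={a:5, e:6, f:-1; rest ⊤} | OUT={a:5, e:6, f:-1; rest ⊤}
  B9: | IN={a:5, e:6, f:-1; rest ⊤} | OUT={a:5, e:6, f:-1; rest ⊤}

Merge at B9: IN[B9] = OUT[B8] = {a: 5, b: ⊤, c: ⊤, d: ⊤, e: 6, f: -1}
Applying B9's transfer function to that IN value gives OUT[B9] (row B9 above).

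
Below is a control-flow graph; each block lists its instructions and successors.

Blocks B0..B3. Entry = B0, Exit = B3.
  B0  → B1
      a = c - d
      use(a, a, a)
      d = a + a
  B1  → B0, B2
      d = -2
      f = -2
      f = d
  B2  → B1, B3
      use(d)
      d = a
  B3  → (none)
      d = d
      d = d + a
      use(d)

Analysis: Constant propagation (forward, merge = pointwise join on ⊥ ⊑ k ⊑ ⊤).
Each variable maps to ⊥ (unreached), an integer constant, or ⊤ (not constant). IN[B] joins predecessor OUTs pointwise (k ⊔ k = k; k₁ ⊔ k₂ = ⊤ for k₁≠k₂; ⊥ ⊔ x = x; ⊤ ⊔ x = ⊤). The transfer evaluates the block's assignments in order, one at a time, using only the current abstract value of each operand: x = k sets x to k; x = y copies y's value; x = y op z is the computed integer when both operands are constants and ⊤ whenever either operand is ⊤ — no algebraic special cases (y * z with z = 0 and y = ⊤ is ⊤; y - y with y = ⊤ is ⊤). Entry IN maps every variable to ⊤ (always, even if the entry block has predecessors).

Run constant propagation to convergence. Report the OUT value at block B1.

Answer: {a: ⊤, b: ⊤, c: ⊤, d: -2, e: ⊤, f: -2}

Derivation:
Fixpoint table:
  B0: | IN=(all ⊤) | OUT=(all ⊤)
  B1: | IN=(all ⊤) | OUT={d:-2, f:-2; rest ⊤}
  B2: | IN={d:-2, f:-2; rest ⊤} | OUT={f:-2; rest ⊤}
  B3: | IN={f:-2; rest ⊤} | OUT={f:-2; rest ⊤}

Merge at B1: IN[B1] = OUT[B0] ⊔ OUT[B2] = {a: ⊤, b: ⊤, c: ⊤, d: ⊤, e: ⊤, f: ⊤}
Applying B1's transfer function to that IN value gives OUT[B1] (row B1 above).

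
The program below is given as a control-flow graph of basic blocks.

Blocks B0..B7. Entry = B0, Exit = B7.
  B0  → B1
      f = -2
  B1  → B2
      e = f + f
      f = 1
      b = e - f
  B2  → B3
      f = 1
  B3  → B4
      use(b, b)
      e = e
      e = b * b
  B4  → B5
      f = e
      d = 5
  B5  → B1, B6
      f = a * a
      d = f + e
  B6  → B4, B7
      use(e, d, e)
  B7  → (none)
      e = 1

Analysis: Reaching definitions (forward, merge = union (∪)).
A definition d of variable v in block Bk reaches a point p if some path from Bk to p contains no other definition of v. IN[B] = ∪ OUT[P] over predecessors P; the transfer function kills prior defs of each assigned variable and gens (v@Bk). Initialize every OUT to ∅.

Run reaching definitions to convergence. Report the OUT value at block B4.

Fixpoint table:
  B0:   IN={}   OUT={f@B0}
  B1:   IN={b@B1, d@B5, e@B3, f@B0, f@B5}   OUT={b@B1, d@B5, e@B1, f@B1}
  B2:   IN={b@B1, d@B5, e@B1, f@B1}   OUT={b@B1, d@B5, e@B1, f@B2}
  B3:   IN={b@B1, d@B5, e@B1, f@B2}   OUT={b@B1, d@B5, e@B3, f@B2}
  B4:   IN={b@B1, d@B5, e@B3, f@B2, f@B5}   OUT={b@B1, d@B4, e@B3, f@B4}
  B5:   IN={b@B1, d@B4, e@B3, f@B4}   OUT={b@B1, d@B5, e@B3, f@B5}
  B6:   IN={b@B1, d@B5, e@B3, f@B5}   OUT={b@B1, d@B5, e@B3, f@B5}
  B7:   IN={b@B1, d@B5, e@B3, f@B5}   OUT={b@B1, d@B5, e@B7, f@B5}

Merge at B4: IN[B4] = OUT[B3] ⊔ OUT[B6] = {b@B1, d@B5, e@B3, f@B2, f@B5}
Applying B4's transfer function to that IN value gives OUT[B4] (row B4 above).

Answer: {b@B1, d@B4, e@B3, f@B4}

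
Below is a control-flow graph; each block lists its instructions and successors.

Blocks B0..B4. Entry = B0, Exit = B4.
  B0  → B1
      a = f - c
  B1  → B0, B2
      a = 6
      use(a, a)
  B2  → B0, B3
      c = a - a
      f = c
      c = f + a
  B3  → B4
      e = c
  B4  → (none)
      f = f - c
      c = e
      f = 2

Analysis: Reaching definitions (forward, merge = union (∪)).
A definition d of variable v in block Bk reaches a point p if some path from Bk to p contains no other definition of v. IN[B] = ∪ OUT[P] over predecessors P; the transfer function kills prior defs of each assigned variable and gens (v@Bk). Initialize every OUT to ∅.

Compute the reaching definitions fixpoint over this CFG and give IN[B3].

Answer: {a@B1, c@B2, f@B2}

Derivation:
Per-block solution:
  B0:  IN={a@B1, c@B2, f@B2}  OUT={a@B0, c@B2, f@B2}
  B1:  IN={a@B0, c@B2, f@B2}  OUT={a@B1, c@B2, f@B2}
  B2:  IN={a@B1, c@B2, f@B2}  OUT={a@B1, c@B2, f@B2}
  B3:  IN={a@B1, c@B2, f@B2}  OUT={a@B1, c@B2, e@B3, f@B2}
  B4:  IN={a@B1, c@B2, e@B3, f@B2}  OUT={a@B1, c@B4, e@B3, f@B4}

Merge at B3: IN[B3] = OUT[B2] = {a@B1, c@B2, f@B2}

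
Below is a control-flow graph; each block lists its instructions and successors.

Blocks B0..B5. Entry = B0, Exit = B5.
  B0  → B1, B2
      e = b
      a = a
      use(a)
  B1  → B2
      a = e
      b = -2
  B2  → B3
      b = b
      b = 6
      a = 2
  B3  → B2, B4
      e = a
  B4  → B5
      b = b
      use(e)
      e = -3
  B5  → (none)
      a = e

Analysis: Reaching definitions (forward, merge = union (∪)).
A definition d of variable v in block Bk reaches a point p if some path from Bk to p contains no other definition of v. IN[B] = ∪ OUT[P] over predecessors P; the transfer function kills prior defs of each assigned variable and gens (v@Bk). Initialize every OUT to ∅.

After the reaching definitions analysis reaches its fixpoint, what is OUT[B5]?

Answer: {a@B5, b@B4, e@B4}

Working:
Per-block solution:
  B0:  IN={}  OUT={a@B0, e@B0}
  B1:  IN={a@B0, e@B0}  OUT={a@B1, b@B1, e@B0}
  B2:  IN={a@B0, a@B1, a@B2, b@B1, b@B2, e@B0, e@B3}  OUT={a@B2, b@B2, e@B0, e@B3}
  B3:  IN={a@B2, b@B2, e@B0, e@B3}  OUT={a@B2, b@B2, e@B3}
  B4:  IN={a@B2, b@B2, e@B3}  OUT={a@B2, b@B4, e@B4}
  B5:  IN={a@B2, b@B4, e@B4}  OUT={a@B5, b@B4, e@B4}

Merge at B5: IN[B5] = OUT[B4] = {a@B2, b@B4, e@B4}
Applying B5's transfer function to that IN value gives OUT[B5] (row B5 above).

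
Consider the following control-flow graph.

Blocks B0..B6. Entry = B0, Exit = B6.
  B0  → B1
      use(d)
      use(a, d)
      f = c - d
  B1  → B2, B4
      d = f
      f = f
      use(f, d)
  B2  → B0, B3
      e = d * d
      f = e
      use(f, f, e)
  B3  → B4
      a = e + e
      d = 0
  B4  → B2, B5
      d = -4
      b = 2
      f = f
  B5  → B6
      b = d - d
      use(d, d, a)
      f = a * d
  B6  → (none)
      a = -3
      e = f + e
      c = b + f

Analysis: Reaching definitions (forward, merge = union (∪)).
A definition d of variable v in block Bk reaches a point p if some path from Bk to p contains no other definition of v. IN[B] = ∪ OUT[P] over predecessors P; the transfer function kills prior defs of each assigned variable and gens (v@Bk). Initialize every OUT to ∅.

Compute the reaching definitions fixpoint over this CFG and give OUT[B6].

Answer: {a@B6, b@B5, c@B6, d@B4, e@B6, f@B5}

Trace:
Converged values:
  B0:  IN={a@B3, b@B4, d@B1, d@B4, e@B2, f@B2}  OUT={a@B3, b@B4, d@B1, d@B4, e@B2, f@B0}
  B1:  IN={a@B3, b@B4, d@B1, d@B4, e@B2, f@B0}  OUT={a@B3, b@B4, d@B1, e@B2, f@B1}
  B2:  IN={a@B3, b@B4, d@B1, d@B4, e@B2, f@B1, f@B4}  OUT={a@B3, b@B4, d@B1, d@B4, e@B2, f@B2}
  B3:  IN={a@B3, b@B4, d@B1, d@B4, e@B2, f@B2}  OUT={a@B3, b@B4, d@B3, e@B2, f@B2}
  B4:  IN={a@B3, b@B4, d@B1, d@B3, e@B2, f@B1, f@B2}  OUT={a@B3, b@B4, d@B4, e@B2, f@B4}
  B5:  IN={a@B3, b@B4, d@B4, e@B2, f@B4}  OUT={a@B3, b@B5, d@B4, e@B2, f@B5}
  B6:  IN={a@B3, b@B5, d@B4, e@B2, f@B5}  OUT={a@B6, b@B5, c@B6, d@B4, e@B6, f@B5}

Merge at B6: IN[B6] = OUT[B5] = {a@B3, b@B5, d@B4, e@B2, f@B5}
Applying B6's transfer function to that IN value gives OUT[B6] (row B6 above).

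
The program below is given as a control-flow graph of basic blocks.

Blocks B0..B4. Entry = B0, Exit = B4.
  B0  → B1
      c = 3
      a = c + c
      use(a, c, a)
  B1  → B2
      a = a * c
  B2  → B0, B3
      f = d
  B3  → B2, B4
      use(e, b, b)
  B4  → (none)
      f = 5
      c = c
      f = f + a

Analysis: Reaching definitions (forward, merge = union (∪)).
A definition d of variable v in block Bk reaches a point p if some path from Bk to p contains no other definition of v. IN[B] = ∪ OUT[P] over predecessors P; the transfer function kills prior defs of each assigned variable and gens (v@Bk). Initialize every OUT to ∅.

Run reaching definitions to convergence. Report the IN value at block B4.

Per-block solution:
  B0:   IN={a@B1, c@B0, f@B2}   OUT={a@B0, c@B0, f@B2}
  B1:   IN={a@B0, c@B0, f@B2}   OUT={a@B1, c@B0, f@B2}
  B2:   IN={a@B1, c@B0, f@B2}   OUT={a@B1, c@B0, f@B2}
  B3:   IN={a@B1, c@B0, f@B2}   OUT={a@B1, c@B0, f@B2}
  B4:   IN={a@B1, c@B0, f@B2}   OUT={a@B1, c@B4, f@B4}

Merge at B4: IN[B4] = OUT[B3] = {a@B1, c@B0, f@B2}

Answer: {a@B1, c@B0, f@B2}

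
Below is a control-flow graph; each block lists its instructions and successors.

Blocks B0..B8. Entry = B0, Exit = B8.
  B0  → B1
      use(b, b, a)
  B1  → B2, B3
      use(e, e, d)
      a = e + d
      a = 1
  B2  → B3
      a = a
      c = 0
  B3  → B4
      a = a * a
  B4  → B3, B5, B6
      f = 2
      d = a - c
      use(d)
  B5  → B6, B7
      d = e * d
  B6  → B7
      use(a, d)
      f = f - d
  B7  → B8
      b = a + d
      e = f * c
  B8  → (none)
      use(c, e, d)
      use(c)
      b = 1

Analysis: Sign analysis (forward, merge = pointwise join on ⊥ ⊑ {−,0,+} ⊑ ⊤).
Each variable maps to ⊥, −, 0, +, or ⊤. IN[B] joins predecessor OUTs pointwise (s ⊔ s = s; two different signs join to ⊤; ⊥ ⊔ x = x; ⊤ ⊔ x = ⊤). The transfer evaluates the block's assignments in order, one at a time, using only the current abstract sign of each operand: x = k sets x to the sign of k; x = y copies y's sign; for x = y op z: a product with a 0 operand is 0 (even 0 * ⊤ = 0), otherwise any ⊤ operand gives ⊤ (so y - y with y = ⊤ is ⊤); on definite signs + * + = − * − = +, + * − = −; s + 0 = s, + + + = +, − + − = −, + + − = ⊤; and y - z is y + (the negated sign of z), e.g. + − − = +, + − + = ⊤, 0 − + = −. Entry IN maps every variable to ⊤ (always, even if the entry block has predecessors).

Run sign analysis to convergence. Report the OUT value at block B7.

Answer: {a: +, b: ⊤, c: ⊤, d: ⊤, e: ⊤, f: ⊤}

Working:
Converged values:
  B0:  IN=(all ⊤)  OUT=(all ⊤)
  B1:  IN=(all ⊤)  OUT={a:+; rest ⊤}
  B2:  IN={a:+; rest ⊤}  OUT={a:+, c:0; rest ⊤}
  B3:  IN={a:+; rest ⊤}  OUT={a:+; rest ⊤}
  B4:  IN={a:+; rest ⊤}  OUT={a:+, f:+; rest ⊤}
  B5:  IN={a:+, f:+; rest ⊤}  OUT={a:+, f:+; rest ⊤}
  B6:  IN={a:+, f:+; rest ⊤}  OUT={a:+; rest ⊤}
  B7:  IN={a:+; rest ⊤}  OUT={a:+; rest ⊤}
  B8:  IN={a:+; rest ⊤}  OUT={a:+, b:+; rest ⊤}

Merge at B7: IN[B7] = OUT[B5] ⊔ OUT[B6] = {a: +, b: ⊤, c: ⊤, d: ⊤, e: ⊤, f: ⊤}
Applying B7's transfer function to that IN value gives OUT[B7] (row B7 above).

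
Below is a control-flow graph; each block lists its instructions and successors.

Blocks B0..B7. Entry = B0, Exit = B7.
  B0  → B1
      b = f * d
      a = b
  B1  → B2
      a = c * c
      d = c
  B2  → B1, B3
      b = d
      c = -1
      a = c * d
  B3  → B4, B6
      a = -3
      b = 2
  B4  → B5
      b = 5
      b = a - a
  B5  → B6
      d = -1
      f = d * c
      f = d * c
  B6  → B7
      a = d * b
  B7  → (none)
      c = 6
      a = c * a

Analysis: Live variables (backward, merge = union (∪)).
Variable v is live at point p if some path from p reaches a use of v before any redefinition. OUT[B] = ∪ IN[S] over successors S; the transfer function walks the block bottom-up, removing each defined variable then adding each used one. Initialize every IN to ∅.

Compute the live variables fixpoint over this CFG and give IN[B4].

Converged values:
  B0: | IN={c, d, f} | OUT={c}
  B1: | IN={c} | OUT={d}
  B2: | IN={d} | OUT={c, d}
  B3: | IN={c, d} | OUT={a, b, c, d}
  B4: | IN={a, c} | OUT={b, c}
  B5: | IN={b, c} | OUT={b, d}
  B6: | IN={b, d} | OUT={a}
  B7: | IN={a} | OUT={}

Merge at B4: OUT[B4] = IN[B5] = {b, c}
Applying B4's transfer function to that OUT value gives IN[B4] (row B4 above).

Answer: {a, c}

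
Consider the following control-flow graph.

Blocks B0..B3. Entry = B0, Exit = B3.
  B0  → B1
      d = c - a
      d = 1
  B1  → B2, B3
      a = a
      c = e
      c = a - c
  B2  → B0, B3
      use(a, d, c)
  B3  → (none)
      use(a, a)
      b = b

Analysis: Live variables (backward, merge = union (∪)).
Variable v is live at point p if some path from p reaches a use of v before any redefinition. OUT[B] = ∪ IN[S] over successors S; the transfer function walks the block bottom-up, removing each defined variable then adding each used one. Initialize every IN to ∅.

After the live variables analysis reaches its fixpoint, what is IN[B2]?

Fixpoint table:
  B0:   IN={a, b, c, e}   OUT={a, b, d, e}
  B1:   IN={a, b, d, e}   OUT={a, b, c, d, e}
  B2:   IN={a, b, c, d, e}   OUT={a, b, c, e}
  B3:   IN={a, b}   OUT={}

Merge at B2: OUT[B2] = IN[B0] ⊔ IN[B3] = {a, b, c, e}
Applying B2's transfer function to that OUT value gives IN[B2] (row B2 above).

Answer: {a, b, c, d, e}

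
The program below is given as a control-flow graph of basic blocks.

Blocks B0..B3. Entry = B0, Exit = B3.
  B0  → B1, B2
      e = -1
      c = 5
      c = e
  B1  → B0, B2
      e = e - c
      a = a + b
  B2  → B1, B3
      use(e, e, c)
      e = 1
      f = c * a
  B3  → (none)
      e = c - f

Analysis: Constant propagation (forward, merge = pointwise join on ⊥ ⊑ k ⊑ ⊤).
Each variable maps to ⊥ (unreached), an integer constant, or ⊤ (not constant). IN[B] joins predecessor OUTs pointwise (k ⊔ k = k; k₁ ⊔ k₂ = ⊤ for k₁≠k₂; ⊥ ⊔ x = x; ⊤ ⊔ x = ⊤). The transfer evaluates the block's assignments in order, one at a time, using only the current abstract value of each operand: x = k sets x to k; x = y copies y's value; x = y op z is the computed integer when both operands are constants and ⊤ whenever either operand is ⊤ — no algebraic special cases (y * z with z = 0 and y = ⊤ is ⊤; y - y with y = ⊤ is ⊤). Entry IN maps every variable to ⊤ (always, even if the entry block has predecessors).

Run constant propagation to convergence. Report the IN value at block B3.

Answer: {a: ⊤, b: ⊤, c: -1, d: ⊤, e: 1, f: ⊤}

Trace:
Per-block solution:
  B0:  IN=(all ⊤)  OUT={c:-1, e:-1; rest ⊤}
  B1:  IN={c:-1; rest ⊤}  OUT={c:-1; rest ⊤}
  B2:  IN={c:-1; rest ⊤}  OUT={c:-1, e:1; rest ⊤}
  B3:  IN={c:-1, e:1; rest ⊤}  OUT={c:-1; rest ⊤}

Merge at B3: IN[B3] = OUT[B2] = {a: ⊤, b: ⊤, c: -1, d: ⊤, e: 1, f: ⊤}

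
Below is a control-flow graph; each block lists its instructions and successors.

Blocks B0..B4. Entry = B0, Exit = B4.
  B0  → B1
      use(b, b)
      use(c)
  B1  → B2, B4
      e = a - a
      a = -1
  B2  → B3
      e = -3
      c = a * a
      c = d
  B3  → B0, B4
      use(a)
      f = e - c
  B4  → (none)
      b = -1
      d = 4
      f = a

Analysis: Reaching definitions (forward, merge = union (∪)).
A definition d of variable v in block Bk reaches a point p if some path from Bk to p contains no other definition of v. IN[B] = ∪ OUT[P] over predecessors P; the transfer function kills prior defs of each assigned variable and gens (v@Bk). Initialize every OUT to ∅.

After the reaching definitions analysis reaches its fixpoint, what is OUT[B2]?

Answer: {a@B1, c@B2, e@B2, f@B3}

Working:
Per-block solution:
  B0:  IN={a@B1, c@B2, e@B2, f@B3}  OUT={a@B1, c@B2, e@B2, f@B3}
  B1:  IN={a@B1, c@B2, e@B2, f@B3}  OUT={a@B1, c@B2, e@B1, f@B3}
  B2:  IN={a@B1, c@B2, e@B1, f@B3}  OUT={a@B1, c@B2, e@B2, f@B3}
  B3:  IN={a@B1, c@B2, e@B2, f@B3}  OUT={a@B1, c@B2, e@B2, f@B3}
  B4:  IN={a@B1, c@B2, e@B1, e@B2, f@B3}  OUT={a@B1, b@B4, c@B2, d@B4, e@B1, e@B2, f@B4}

Merge at B2: IN[B2] = OUT[B1] = {a@B1, c@B2, e@B1, f@B3}
Applying B2's transfer function to that IN value gives OUT[B2] (row B2 above).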